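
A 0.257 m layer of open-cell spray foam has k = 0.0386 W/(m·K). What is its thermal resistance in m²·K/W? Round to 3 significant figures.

R = L/k = 0.257/0.0386 = 6.658 m²·K/W

6.66 m²·K/W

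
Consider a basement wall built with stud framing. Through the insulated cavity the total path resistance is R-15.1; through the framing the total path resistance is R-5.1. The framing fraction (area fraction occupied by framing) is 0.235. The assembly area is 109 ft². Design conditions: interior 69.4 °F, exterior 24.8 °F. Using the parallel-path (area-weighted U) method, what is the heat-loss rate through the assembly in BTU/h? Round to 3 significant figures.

U_eff = 0.765/15.1 + 0.235/5.1 = 0.05066 + 0.04608 = 0.09674
R_eff = 1/U_eff = 10.34 ft²·°F·h/BTU
Q = 109 × (69.4 − 24.8) / 10.34 = 470.3 BTU/h

470 BTU/h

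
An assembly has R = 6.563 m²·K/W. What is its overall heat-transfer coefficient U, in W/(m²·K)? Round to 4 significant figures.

0.1524 W/(m²·K)

U = 1/R = 1/6.563 = 0.15237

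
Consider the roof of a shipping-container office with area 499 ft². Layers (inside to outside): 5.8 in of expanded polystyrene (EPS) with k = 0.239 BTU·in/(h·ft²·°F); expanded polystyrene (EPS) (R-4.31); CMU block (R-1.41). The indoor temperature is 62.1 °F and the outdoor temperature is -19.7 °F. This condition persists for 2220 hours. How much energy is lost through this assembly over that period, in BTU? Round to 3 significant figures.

3020000 BTU

5.8/0.239 = 24.27
R_total = 24.27 + 4.31 + 1.41 = 29.99 ft²·°F·h/BTU
Q = 499 × (62.1 − (-19.7)) / 29.99 = 1361 BTU/h
E = 1361 × 2220 = 3022000 BTU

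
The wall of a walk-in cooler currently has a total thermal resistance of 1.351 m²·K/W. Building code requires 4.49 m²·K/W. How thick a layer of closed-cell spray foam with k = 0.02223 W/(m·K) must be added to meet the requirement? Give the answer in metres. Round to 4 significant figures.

0.06978 m

ΔR = 4.49 − 1.351 = 3.139 m²·K/W
L = ΔR × k = 3.139 × 0.02223 = 0.06978 m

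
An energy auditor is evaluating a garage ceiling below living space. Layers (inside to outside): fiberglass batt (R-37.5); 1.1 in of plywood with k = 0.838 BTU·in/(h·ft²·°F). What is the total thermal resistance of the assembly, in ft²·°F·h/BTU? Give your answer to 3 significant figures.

38.8 ft²·°F·h/BTU

1.1/0.838 = 1.313
R_total = 37.5 + 1.313 = 38.81 ft²·°F·h/BTU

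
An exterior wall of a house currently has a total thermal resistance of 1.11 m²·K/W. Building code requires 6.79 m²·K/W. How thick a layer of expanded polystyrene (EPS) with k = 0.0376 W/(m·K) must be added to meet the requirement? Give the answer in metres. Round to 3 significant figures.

ΔR = 6.79 − 1.11 = 5.68 m²·K/W
L = ΔR × k = 5.68 × 0.0376 = 0.2136 m

0.214 m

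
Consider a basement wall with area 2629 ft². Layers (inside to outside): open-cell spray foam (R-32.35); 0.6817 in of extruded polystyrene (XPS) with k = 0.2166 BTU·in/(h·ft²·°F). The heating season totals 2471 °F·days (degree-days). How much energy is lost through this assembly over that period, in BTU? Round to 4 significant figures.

0.6817/0.2166 = 3.1473
R_total = 32.35 + 3.1473 = 35.497 ft²·°F·h/BTU
E = A × HDD × 24 / R = 2629 × 2471 × 24 / 35.497 = 4392200 BTU

4392000 BTU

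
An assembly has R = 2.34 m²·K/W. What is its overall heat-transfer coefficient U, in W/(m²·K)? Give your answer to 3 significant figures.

0.427 W/(m²·K)

U = 1/R = 1/2.34 = 0.4274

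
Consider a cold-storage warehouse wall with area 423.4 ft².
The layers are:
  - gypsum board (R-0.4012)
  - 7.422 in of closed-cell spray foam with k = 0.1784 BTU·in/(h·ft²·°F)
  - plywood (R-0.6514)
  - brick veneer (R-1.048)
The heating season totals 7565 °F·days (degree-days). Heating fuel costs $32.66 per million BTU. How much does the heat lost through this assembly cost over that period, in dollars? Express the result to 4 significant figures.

57.45 dollars

7.422/0.1784 = 41.603
R_total = 0.4012 + 41.603 + 0.6514 + 1.048 = 43.704 ft²·°F·h/BTU
E = A × HDD × 24 / R = 423.4 × 7565 × 24 / 43.704 = 1758900 BTU
Cost = 1758900/10⁶ × 32.66 = $57.447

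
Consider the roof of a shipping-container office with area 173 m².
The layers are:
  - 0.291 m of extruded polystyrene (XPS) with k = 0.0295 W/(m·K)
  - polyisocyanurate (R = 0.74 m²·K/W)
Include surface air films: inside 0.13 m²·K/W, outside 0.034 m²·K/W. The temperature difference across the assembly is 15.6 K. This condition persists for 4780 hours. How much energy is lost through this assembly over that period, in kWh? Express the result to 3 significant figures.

0.291/0.0295 = 9.864
R_total = 0.13 + 9.864 + 0.74 + 0.034 = 10.77 m²·K/W
Q = 173 × 15.6 / 10.77 = 250.6 W
E = 250.6 W × 4780 h / 1000 = 1198 kWh

1200 kWh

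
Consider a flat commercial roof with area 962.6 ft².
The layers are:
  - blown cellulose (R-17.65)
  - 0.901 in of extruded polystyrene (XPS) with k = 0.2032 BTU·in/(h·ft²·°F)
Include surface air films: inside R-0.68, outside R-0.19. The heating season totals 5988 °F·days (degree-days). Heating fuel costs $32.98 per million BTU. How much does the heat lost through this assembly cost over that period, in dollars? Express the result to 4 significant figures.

198.8 dollars

0.901/0.2032 = 4.4341
R_total = 0.68 + 17.65 + 4.4341 + 0.19 = 22.954 ft²·°F·h/BTU
E = A × HDD × 24 / R = 962.6 × 5988 × 24 / 22.954 = 6026700 BTU
Cost = 6026700/10⁶ × 32.98 = $198.76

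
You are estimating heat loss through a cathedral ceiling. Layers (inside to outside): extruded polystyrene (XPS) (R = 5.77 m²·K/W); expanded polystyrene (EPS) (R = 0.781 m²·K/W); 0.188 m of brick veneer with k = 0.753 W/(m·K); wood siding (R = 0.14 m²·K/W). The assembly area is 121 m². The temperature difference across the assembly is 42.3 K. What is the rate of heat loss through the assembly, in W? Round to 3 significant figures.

0.188/0.753 = 0.2497
R_total = 5.77 + 0.781 + 0.2497 + 0.14 = 6.941 m²·K/W
Q = A·ΔT/R = 121 × 42.3 / 6.941 = 737.4 W

737 W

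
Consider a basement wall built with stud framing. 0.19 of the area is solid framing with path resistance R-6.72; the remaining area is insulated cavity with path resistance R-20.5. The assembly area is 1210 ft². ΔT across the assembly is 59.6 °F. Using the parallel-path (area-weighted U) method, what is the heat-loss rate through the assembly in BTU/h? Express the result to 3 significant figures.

U_eff = 0.81/20.5 + 0.19/6.72 = 0.03951 + 0.02827 = 0.06779
R_eff = 1/U_eff = 14.75 ft²·°F·h/BTU
Q = 1210 × 59.6 / 14.75 = 4888 BTU/h

4890 BTU/h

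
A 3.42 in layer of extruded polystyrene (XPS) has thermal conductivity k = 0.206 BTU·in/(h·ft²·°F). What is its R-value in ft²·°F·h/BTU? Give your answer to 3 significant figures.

16.6 ft²·°F·h/BTU

R = L/k = 3.42/0.206 = 16.6 ft²·°F·h/BTU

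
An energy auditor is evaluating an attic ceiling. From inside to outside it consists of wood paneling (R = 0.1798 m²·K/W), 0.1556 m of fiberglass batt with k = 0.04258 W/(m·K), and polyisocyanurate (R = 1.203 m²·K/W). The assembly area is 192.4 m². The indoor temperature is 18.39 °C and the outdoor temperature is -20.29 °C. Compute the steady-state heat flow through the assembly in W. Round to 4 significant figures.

0.1556/0.04258 = 3.6543
R_total = 0.1798 + 3.6543 + 1.203 = 5.0371 m²·K/W
Q = A·ΔT/R = 192.4 × (18.39 − (-20.29)) / 5.0371 = 1477.4 W

1477 W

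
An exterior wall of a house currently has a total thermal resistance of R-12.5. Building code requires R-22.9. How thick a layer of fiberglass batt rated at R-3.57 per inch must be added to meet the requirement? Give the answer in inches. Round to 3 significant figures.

2.91 in

ΔR = 22.9 − 12.5 = 10.4 ft²·°F·h/BTU
L = ΔR / (R/in) = 10.4/3.57 = 2.913 in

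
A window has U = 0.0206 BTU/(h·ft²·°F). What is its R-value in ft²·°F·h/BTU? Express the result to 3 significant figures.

48.5 ft²·°F·h/BTU

R = 1/U = 1/0.0206 = 48.54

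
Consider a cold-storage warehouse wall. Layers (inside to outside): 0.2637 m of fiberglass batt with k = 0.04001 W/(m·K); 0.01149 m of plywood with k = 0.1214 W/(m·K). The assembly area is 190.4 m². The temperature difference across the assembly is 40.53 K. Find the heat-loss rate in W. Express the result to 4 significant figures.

1154 W

0.2637/0.04001 = 6.5909
0.01149/0.1214 = 0.094646
R_total = 6.5909 + 0.094646 = 6.6855 m²·K/W
Q = A·ΔT/R = 190.4 × 40.53 / 6.6855 = 1154.3 W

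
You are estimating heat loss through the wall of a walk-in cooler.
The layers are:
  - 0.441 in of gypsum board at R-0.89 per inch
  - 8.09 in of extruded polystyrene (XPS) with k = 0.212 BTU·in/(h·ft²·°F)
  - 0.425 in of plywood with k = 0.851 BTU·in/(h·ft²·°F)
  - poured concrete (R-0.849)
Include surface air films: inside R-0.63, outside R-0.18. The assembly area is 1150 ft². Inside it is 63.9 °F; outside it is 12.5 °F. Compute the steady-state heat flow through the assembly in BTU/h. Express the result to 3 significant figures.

1450 BTU/h

0.441 × 0.89 = 0.3925
8.09/0.212 = 38.16
0.425/0.851 = 0.4994
R_total = 0.63 + 0.3925 + 38.16 + 0.4994 + 0.849 + 0.18 = 40.71 ft²·°F·h/BTU
Q = A·ΔT/R = 1150 × (63.9 − 12.5) / 40.71 = 1452 BTU/h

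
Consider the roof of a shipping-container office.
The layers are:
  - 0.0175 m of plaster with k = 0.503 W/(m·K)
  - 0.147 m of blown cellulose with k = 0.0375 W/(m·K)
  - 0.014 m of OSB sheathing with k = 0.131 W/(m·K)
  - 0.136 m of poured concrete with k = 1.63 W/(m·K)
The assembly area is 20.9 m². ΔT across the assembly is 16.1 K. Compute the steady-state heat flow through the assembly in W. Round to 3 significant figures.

0.0175/0.503 = 0.03479
0.147/0.0375 = 3.92
0.014/0.131 = 0.1069
0.136/1.63 = 0.08344
R_total = 0.03479 + 3.92 + 0.1069 + 0.08344 = 4.145 m²·K/W
Q = A·ΔT/R = 20.9 × 16.1 / 4.145 = 81.18 W

81.2 W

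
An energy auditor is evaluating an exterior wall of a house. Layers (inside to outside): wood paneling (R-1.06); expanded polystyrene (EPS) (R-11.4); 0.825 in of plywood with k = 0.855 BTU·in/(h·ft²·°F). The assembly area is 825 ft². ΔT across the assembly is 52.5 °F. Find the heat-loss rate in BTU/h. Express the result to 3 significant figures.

0.825/0.855 = 0.9649
R_total = 1.06 + 11.4 + 0.9649 = 13.42 ft²·°F·h/BTU
Q = A·ΔT/R = 825 × 52.5 / 13.42 = 3226 BTU/h

3230 BTU/h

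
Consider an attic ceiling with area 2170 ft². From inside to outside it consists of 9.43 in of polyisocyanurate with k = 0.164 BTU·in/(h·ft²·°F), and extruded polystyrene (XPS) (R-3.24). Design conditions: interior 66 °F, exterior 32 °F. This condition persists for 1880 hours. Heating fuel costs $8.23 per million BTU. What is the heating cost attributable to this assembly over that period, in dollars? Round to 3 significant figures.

9.43/0.164 = 57.5
R_total = 57.5 + 3.24 = 60.74 ft²·°F·h/BTU
Q = 2170 × (66 − 32) / 60.74 = 1215 BTU/h
E = 1215 × 1880 = 2284000 BTU
Cost = 2284000/10⁶ × 8.23 = $18.79

18.8 dollars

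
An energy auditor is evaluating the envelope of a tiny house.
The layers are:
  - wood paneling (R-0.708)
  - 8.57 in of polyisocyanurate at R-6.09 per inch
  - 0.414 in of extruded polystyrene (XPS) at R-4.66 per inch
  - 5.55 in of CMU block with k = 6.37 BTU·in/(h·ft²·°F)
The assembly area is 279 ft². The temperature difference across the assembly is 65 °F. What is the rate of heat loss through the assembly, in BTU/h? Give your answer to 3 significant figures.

8.57 × 6.09 = 52.19
0.414 × 4.66 = 1.929
5.55/6.37 = 0.8713
R_total = 0.708 + 52.19 + 1.929 + 0.8713 = 55.7 ft²·°F·h/BTU
Q = A·ΔT/R = 279 × 65 / 55.7 = 325.6 BTU/h

326 BTU/h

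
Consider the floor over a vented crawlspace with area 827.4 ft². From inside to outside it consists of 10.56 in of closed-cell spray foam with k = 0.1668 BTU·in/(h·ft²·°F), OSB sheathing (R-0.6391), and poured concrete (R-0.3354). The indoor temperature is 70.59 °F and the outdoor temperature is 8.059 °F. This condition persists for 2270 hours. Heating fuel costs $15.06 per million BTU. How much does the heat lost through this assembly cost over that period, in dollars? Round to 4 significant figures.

10.56/0.1668 = 63.309
R_total = 63.309 + 0.6391 + 0.3354 = 64.284 ft²·°F·h/BTU
Q = 827.4 × (70.59 − 8.059) / 64.284 = 804.84 BTU/h
E = 804.84 × 2270 = 1827000 BTU
Cost = 1827000/10⁶ × 15.06 = $27.514

27.51 dollars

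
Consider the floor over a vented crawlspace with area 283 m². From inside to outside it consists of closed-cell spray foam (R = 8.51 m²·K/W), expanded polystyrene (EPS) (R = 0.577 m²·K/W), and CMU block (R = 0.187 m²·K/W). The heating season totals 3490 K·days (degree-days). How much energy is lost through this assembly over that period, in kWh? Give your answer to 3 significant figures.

2560 kWh

R_total = 8.51 + 0.577 + 0.187 = 9.274 m²·K/W
E = A × HDD × 24 / R / 1000 = 283 × 3490 × 24 / 9.274 / 1000 = 2556 kWh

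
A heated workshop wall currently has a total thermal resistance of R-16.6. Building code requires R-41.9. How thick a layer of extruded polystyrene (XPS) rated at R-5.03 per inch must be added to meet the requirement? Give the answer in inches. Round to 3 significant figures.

5.03 in

ΔR = 41.9 − 16.6 = 25.3 ft²·°F·h/BTU
L = ΔR / (R/in) = 25.3/5.03 = 5.03 in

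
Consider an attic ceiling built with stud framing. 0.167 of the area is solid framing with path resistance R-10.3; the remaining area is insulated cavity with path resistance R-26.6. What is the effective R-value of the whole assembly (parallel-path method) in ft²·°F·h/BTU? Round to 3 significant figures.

U_eff = 0.833/26.6 + 0.167/10.3 = 0.03132 + 0.01621 = 0.04753
R_eff = 1/U_eff = 21.04 ft²·°F·h/BTU

21.0 ft²·°F·h/BTU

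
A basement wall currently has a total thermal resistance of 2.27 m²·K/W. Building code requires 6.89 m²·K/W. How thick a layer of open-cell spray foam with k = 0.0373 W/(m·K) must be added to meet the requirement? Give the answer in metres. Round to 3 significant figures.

ΔR = 6.89 − 2.27 = 4.62 m²·K/W
L = ΔR × k = 4.62 × 0.0373 = 0.1723 m

0.172 m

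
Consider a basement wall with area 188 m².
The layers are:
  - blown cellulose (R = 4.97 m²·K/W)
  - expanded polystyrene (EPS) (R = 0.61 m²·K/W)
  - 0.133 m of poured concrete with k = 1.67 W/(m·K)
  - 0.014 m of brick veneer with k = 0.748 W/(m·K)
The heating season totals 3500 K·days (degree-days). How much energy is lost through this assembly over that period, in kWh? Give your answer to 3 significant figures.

0.133/1.67 = 0.07964
0.014/0.748 = 0.01872
R_total = 4.97 + 0.61 + 0.07964 + 0.01872 = 5.678 m²·K/W
E = A × HDD × 24 / R / 1000 = 188 × 3500 × 24 / 5.678 / 1000 = 2781 kWh

2780 kWh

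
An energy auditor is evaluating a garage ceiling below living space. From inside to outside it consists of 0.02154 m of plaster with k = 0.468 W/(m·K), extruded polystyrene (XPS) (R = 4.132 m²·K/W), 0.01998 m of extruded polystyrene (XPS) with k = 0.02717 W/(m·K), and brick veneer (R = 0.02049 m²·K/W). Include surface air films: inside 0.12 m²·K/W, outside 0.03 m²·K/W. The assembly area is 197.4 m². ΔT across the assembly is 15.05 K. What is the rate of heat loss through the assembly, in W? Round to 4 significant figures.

584.4 W

0.02154/0.468 = 0.046026
0.01998/0.02717 = 0.73537
R_total = 0.12 + 0.046026 + 4.132 + 0.73537 + 0.02049 + 0.03 = 5.0839 m²·K/W
Q = A·ΔT/R = 197.4 × 15.05 / 5.0839 = 584.37 W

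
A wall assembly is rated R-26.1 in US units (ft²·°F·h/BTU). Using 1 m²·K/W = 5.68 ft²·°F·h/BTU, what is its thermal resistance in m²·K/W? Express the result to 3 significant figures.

R_SI = 26.1/5.68 = 4.595

4.60 m²·K/W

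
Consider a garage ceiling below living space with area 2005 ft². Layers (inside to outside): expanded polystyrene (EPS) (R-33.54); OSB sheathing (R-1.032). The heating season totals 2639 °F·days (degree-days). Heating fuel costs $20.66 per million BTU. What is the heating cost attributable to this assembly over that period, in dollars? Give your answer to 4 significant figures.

R_total = 33.54 + 1.032 = 34.572 ft²·°F·h/BTU
E = A × HDD × 24 / R = 2005 × 2639 × 24 / 34.572 = 3673200 BTU
Cost = 3673200/10⁶ × 20.66 = $75.888

75.89 dollars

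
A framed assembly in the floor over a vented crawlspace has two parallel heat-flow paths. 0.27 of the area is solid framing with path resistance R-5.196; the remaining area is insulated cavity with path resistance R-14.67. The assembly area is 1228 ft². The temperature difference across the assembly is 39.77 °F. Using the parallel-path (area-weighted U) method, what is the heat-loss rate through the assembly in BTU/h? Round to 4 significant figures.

U_eff = 0.73/14.67 + 0.27/5.196 = 0.049761 + 0.051963 = 0.10172
R_eff = 1/U_eff = 9.8305 ft²·°F·h/BTU
Q = 1228 × 39.77 / 9.8305 = 4968 BTU/h

4968 BTU/h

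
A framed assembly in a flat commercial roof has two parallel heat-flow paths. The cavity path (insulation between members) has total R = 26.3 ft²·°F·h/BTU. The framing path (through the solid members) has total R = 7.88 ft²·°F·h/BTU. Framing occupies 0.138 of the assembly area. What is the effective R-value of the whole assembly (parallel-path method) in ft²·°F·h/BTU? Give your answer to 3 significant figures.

U_eff = 0.862/26.3 + 0.138/7.88 = 0.03278 + 0.01751 = 0.05029
R_eff = 1/U_eff = 19.89 ft²·°F·h/BTU

19.9 ft²·°F·h/BTU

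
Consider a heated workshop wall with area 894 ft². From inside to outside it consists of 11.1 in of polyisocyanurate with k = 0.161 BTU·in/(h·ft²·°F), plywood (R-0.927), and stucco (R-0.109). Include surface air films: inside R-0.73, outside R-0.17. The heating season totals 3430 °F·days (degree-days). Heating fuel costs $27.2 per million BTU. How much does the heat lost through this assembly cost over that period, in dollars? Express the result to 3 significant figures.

28.2 dollars

11.1/0.161 = 68.94
R_total = 0.73 + 68.94 + 0.927 + 0.109 + 0.17 = 70.88 ft²·°F·h/BTU
E = A × HDD × 24 / R = 894 × 3430 × 24 / 70.88 = 1038000 BTU
Cost = 1038000/10⁶ × 27.2 = $28.24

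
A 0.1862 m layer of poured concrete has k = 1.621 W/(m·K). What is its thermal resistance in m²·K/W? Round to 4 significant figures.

R = L/k = 0.1862/1.621 = 0.11487 m²·K/W

0.1149 m²·K/W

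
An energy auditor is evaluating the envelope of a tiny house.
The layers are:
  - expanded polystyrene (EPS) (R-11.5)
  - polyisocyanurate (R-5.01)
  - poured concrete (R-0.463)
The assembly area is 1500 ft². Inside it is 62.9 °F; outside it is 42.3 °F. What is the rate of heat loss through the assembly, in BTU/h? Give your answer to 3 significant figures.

1820 BTU/h

R_total = 11.5 + 5.01 + 0.463 = 16.97 ft²·°F·h/BTU
Q = A·ΔT/R = 1500 × (62.9 − 42.3) / 16.97 = 1821 BTU/h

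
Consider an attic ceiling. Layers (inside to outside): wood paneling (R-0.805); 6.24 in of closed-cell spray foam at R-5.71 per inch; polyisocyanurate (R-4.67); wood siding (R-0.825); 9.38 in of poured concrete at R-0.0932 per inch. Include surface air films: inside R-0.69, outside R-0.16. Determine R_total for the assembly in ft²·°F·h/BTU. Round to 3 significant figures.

6.24 × 5.71 = 35.63
9.38 × 0.0932 = 0.8742
R_total = 0.69 + 0.805 + 35.63 + 4.67 + 0.825 + 0.8742 + 0.16 = 43.65 ft²·°F·h/BTU

43.7 ft²·°F·h/BTU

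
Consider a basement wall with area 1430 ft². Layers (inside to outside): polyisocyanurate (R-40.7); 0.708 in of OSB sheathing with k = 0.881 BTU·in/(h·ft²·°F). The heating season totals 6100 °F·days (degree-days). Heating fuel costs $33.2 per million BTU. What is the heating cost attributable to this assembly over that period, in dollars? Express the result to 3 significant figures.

0.708/0.881 = 0.8036
R_total = 40.7 + 0.8036 = 41.5 ft²·°F·h/BTU
E = A × HDD × 24 / R = 1430 × 6100 × 24 / 41.5 = 5044000 BTU
Cost = 5044000/10⁶ × 33.2 = $167.5

167 dollars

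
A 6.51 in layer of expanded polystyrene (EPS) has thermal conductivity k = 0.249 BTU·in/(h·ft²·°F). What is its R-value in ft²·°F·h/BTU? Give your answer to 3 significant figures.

R = L/k = 6.51/0.249 = 26.14 ft²·°F·h/BTU

26.1 ft²·°F·h/BTU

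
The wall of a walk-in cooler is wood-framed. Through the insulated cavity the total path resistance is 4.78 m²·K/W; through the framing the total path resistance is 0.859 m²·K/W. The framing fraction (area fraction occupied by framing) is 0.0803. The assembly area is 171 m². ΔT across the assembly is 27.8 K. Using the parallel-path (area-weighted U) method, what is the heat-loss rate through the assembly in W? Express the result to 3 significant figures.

U_eff = 0.9197/4.78 + 0.0803/0.859 = 0.1924 + 0.09348 = 0.2859
R_eff = 1/U_eff = 3.498 m²·K/W
Q = 171 × 27.8 / 3.498 = 1359 W

1360 W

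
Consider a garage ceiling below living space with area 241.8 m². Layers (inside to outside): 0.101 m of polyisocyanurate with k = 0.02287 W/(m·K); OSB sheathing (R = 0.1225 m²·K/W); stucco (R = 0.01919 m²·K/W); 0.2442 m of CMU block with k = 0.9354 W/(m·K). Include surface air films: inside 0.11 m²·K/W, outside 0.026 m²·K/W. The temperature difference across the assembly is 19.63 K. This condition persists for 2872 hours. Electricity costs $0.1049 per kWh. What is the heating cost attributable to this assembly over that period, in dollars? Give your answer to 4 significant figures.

0.101/0.02287 = 4.4163
0.2442/0.9354 = 0.26106
R_total = 0.11 + 4.4163 + 0.1225 + 0.01919 + 0.26106 + 0.026 = 4.955 m²·K/W
Q = 241.8 × 19.63 / 4.955 = 957.92 W
E = 957.92 W × 2872 h / 1000 = 2751.2 kWh
Cost = 2751.2 × 0.1049 = $288.6

288.6 dollars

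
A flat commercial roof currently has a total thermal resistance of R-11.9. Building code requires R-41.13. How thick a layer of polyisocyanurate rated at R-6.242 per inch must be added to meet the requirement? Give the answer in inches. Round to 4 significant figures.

4.683 in

ΔR = 41.13 − 11.9 = 29.23 ft²·°F·h/BTU
L = ΔR / (R/in) = 29.23/6.242 = 4.6828 in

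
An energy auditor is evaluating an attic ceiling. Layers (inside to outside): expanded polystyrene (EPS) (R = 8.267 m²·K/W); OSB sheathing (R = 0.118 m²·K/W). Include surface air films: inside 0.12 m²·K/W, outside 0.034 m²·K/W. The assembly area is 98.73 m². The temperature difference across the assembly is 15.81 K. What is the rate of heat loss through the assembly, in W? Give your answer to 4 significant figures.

182.8 W

R_total = 0.12 + 8.267 + 0.118 + 0.034 = 8.539 m²·K/W
Q = A·ΔT/R = 98.73 × 15.81 / 8.539 = 182.8 W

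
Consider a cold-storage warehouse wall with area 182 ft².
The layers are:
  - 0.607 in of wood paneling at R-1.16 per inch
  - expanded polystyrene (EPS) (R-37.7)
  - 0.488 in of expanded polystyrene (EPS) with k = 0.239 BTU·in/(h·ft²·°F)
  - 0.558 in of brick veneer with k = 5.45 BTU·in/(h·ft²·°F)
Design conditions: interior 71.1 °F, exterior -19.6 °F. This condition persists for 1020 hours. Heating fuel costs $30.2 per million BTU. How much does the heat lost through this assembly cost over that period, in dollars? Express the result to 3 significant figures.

12.5 dollars

0.607 × 1.16 = 0.7041
0.488/0.239 = 2.042
0.558/5.45 = 0.1024
R_total = 0.7041 + 37.7 + 2.042 + 0.1024 = 40.55 ft²·°F·h/BTU
Q = 182 × (71.1 − (-19.6)) / 40.55 = 407.1 BTU/h
E = 407.1 × 1020 = 415200 BTU
Cost = 415200/10⁶ × 30.2 = $12.54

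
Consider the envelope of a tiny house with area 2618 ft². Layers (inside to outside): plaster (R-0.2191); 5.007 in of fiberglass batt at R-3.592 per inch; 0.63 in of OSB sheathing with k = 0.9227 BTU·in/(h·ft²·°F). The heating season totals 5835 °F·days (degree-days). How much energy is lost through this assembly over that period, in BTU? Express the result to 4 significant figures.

19410000 BTU

5.007 × 3.592 = 17.985
0.63/0.9227 = 0.68278
R_total = 0.2191 + 17.985 + 0.68278 = 18.887 ft²·°F·h/BTU
E = A × HDD × 24 / R = 2618 × 5835 × 24 / 18.887 = 19411000 BTU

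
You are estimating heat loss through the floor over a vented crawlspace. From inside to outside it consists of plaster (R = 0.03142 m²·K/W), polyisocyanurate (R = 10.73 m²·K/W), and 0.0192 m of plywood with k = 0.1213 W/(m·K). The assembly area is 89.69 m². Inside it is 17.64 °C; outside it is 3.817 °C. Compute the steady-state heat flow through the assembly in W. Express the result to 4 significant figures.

113.5 W

0.0192/0.1213 = 0.15829
R_total = 0.03142 + 10.73 + 0.15829 = 10.92 m²·K/W
Q = A·ΔT/R = 89.69 × (17.64 − 3.817) / 10.92 = 113.54 W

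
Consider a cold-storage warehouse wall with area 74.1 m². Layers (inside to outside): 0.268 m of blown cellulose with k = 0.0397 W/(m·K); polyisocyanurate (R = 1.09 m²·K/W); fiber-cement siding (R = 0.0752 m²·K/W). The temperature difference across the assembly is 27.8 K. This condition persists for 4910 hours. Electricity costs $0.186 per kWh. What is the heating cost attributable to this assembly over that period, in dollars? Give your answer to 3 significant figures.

0.268/0.0397 = 6.751
R_total = 6.751 + 1.09 + 0.0752 = 7.916 m²·K/W
Q = 74.1 × 27.8 / 7.916 = 260.2 W
E = 260.2 W × 4910 h / 1000 = 1278 kWh
Cost = 1278 × 0.186 = $237.7

238 dollars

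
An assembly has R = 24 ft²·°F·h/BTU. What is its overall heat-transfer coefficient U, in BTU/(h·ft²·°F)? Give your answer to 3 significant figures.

0.0417 BTU/(h·ft²·°F)

U = 1/R = 1/24 = 0.04167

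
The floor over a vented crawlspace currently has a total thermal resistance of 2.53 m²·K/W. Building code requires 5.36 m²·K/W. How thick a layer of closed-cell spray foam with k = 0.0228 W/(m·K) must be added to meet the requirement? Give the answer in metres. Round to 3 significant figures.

0.0645 m

ΔR = 5.36 − 2.53 = 2.83 m²·K/W
L = ΔR × k = 2.83 × 0.0228 = 0.06452 m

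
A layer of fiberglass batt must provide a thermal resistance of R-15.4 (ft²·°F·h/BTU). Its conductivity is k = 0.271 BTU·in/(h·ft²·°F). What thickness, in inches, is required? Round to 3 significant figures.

4.17 in

L = R × k = 15.4 × 0.271 = 4.173 in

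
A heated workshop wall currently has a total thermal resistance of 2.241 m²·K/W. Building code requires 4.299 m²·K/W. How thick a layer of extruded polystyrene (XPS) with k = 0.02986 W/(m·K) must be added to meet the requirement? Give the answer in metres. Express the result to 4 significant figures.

0.06145 m

ΔR = 4.299 − 2.241 = 2.058 m²·K/W
L = ΔR × k = 2.058 × 0.02986 = 0.061452 m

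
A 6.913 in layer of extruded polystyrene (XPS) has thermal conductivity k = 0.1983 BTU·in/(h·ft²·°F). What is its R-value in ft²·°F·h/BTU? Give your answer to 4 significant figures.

34.86 ft²·°F·h/BTU

R = L/k = 6.913/0.1983 = 34.861 ft²·°F·h/BTU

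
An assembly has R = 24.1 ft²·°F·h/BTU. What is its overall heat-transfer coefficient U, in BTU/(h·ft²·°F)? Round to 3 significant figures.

0.0415 BTU/(h·ft²·°F)

U = 1/R = 1/24.1 = 0.04149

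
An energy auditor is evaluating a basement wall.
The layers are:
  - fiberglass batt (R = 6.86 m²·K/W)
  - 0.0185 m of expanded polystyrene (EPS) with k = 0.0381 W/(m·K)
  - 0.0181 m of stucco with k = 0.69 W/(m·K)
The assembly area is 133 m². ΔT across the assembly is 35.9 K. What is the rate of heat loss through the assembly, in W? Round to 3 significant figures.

0.0185/0.0381 = 0.4856
0.0181/0.69 = 0.02623
R_total = 6.86 + 0.4856 + 0.02623 = 7.372 m²·K/W
Q = A·ΔT/R = 133 × 35.9 / 7.372 = 647.7 W

648 W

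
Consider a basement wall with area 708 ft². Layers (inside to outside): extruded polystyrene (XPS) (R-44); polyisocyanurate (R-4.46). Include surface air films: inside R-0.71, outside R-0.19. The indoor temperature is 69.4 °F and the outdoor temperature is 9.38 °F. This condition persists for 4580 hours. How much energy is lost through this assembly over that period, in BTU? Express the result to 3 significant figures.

3940000 BTU

R_total = 0.71 + 44 + 4.46 + 0.19 = 49.36 ft²·°F·h/BTU
Q = 708 × (69.4 − 9.38) / 49.36 = 860.9 BTU/h
E = 860.9 × 4580 = 3943000 BTU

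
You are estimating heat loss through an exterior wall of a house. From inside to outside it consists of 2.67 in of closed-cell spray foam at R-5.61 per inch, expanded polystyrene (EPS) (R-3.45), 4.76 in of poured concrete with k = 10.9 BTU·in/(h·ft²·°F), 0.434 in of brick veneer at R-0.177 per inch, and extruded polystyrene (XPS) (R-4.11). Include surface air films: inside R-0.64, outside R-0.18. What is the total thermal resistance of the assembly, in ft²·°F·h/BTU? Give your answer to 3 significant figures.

23.9 ft²·°F·h/BTU

2.67 × 5.61 = 14.98
4.76/10.9 = 0.4367
0.434 × 0.177 = 0.07682
R_total = 0.64 + 14.98 + 3.45 + 0.4367 + 0.07682 + 4.11 + 0.18 = 23.87 ft²·°F·h/BTU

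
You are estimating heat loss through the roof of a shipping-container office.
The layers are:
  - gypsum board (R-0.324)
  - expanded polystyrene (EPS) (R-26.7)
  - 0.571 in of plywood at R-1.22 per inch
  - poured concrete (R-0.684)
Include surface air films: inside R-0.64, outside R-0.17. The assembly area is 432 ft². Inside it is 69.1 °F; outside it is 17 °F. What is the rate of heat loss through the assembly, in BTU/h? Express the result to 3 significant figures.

0.571 × 1.22 = 0.6966
R_total = 0.64 + 0.324 + 26.7 + 0.6966 + 0.684 + 0.17 = 29.21 ft²·°F·h/BTU
Q = A·ΔT/R = 432 × (69.1 − 17) / 29.21 = 770.4 BTU/h

770 BTU/h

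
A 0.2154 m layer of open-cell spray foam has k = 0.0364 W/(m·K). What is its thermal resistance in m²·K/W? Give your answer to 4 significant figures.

5.918 m²·K/W

R = L/k = 0.2154/0.0364 = 5.9176 m²·K/W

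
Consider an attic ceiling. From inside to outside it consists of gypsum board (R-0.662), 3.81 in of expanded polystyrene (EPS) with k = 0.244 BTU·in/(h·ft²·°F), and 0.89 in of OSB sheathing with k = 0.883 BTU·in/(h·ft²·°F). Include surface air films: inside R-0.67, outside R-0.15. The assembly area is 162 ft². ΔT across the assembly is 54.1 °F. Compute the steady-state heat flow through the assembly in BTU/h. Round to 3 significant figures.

484 BTU/h

3.81/0.244 = 15.61
0.89/0.883 = 1.008
R_total = 0.67 + 0.662 + 15.61 + 1.008 + 0.15 = 18.1 ft²·°F·h/BTU
Q = A·ΔT/R = 162 × 54.1 / 18.1 = 484.1 BTU/h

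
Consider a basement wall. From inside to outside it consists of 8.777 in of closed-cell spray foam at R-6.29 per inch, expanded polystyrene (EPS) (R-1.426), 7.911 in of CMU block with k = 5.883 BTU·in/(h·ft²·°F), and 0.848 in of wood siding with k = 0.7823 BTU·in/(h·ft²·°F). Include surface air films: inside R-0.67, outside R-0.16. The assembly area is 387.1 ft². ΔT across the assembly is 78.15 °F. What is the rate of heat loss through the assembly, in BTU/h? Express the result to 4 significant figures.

505.1 BTU/h

8.777 × 6.29 = 55.207
7.911/5.883 = 1.3447
0.848/0.7823 = 1.084
R_total = 0.67 + 55.207 + 1.426 + 1.3447 + 1.084 + 0.16 = 59.892 ft²·°F·h/BTU
Q = A·ΔT/R = 387.1 × 78.15 / 59.892 = 505.11 BTU/h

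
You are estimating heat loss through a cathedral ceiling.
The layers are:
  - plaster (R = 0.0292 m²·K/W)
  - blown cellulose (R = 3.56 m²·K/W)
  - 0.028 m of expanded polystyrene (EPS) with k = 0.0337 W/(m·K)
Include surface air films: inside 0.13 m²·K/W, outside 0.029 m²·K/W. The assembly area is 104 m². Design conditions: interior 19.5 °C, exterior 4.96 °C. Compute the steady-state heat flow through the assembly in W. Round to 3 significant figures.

330 W

0.028/0.0337 = 0.8309
R_total = 0.13 + 0.0292 + 3.56 + 0.8309 + 0.029 = 4.579 m²·K/W
Q = A·ΔT/R = 104 × (19.5 − 4.96) / 4.579 = 330.2 W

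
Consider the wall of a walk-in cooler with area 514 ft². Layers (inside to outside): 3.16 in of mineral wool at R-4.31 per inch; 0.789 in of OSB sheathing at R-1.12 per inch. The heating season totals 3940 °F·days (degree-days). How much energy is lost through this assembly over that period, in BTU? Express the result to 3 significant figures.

3350000 BTU

3.16 × 4.31 = 13.62
0.789 × 1.12 = 0.8837
R_total = 13.62 + 0.8837 = 14.5 ft²·°F·h/BTU
E = A × HDD × 24 / R = 514 × 3940 × 24 / 14.5 = 3351000 BTU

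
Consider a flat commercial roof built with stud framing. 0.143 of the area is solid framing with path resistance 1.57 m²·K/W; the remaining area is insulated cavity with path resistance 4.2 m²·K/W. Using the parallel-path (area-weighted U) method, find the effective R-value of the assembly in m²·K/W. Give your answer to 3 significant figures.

U_eff = 0.857/4.2 + 0.143/1.57 = 0.204 + 0.09108 = 0.2951
R_eff = 1/U_eff = 3.388 m²·K/W

3.39 m²·K/W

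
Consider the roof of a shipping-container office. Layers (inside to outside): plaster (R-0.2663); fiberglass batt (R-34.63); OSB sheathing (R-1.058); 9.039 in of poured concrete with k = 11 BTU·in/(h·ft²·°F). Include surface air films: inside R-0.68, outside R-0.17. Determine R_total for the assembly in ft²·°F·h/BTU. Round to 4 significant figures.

37.63 ft²·°F·h/BTU

9.039/11 = 0.82173
R_total = 0.68 + 0.2663 + 34.63 + 1.058 + 0.82173 + 0.17 = 37.626 ft²·°F·h/BTU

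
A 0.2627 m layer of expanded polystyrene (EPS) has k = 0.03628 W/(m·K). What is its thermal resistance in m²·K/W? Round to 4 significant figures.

7.241 m²·K/W

R = L/k = 0.2627/0.03628 = 7.2409 m²·K/W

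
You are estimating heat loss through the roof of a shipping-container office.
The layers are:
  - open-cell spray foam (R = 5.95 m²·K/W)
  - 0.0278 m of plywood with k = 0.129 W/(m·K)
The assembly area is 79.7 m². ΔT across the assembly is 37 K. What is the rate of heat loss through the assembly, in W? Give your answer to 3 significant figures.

0.0278/0.129 = 0.2155
R_total = 5.95 + 0.2155 = 6.166 m²·K/W
Q = A·ΔT/R = 79.7 × 37 / 6.166 = 478.3 W

478 W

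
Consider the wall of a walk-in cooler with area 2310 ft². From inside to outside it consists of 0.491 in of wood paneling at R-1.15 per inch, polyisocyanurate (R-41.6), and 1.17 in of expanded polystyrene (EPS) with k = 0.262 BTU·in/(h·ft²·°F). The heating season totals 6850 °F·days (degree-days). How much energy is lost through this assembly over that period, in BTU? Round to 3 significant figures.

8140000 BTU

0.491 × 1.15 = 0.5646
1.17/0.262 = 4.466
R_total = 0.5646 + 41.6 + 4.466 = 46.63 ft²·°F·h/BTU
E = A × HDD × 24 / R = 2310 × 6850 × 24 / 46.63 = 8144000 BTU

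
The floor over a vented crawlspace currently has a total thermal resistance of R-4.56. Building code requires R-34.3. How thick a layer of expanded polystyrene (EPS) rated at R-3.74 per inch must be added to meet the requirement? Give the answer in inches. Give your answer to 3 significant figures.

ΔR = 34.3 − 4.56 = 29.74 ft²·°F·h/BTU
L = ΔR / (R/in) = 29.74/3.74 = 7.952 in

7.95 in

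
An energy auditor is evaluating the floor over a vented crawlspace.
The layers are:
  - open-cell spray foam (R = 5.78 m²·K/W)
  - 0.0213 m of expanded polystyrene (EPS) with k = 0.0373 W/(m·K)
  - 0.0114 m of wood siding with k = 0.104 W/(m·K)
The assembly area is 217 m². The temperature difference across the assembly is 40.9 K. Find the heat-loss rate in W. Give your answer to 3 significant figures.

0.0213/0.0373 = 0.571
0.0114/0.104 = 0.1096
R_total = 5.78 + 0.571 + 0.1096 = 6.461 m²·K/W
Q = A·ΔT/R = 217 × 40.9 / 6.461 = 1374 W

1370 W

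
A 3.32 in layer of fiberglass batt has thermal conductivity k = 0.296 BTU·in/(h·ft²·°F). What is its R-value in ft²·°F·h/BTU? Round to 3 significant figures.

11.2 ft²·°F·h/BTU

R = L/k = 3.32/0.296 = 11.22 ft²·°F·h/BTU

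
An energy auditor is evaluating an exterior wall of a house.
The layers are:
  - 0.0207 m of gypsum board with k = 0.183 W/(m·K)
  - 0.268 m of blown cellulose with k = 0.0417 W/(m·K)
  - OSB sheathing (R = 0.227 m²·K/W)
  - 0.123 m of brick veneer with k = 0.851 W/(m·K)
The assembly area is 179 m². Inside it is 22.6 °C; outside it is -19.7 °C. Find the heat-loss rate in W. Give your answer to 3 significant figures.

0.0207/0.183 = 0.1131
0.268/0.0417 = 6.427
0.123/0.851 = 0.1445
R_total = 0.1131 + 6.427 + 0.227 + 0.1445 = 6.912 m²·K/W
Q = A·ΔT/R = 179 × (22.6 − (-19.7)) / 6.912 = 1096 W

1100 W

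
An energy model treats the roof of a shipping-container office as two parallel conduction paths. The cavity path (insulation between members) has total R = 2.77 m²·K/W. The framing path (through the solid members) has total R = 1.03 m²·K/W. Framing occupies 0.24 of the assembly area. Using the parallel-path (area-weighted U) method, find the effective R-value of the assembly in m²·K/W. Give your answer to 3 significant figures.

U_eff = 0.76/2.77 + 0.24/1.03 = 0.2744 + 0.233 = 0.5074
R_eff = 1/U_eff = 1.971 m²·K/W

1.97 m²·K/W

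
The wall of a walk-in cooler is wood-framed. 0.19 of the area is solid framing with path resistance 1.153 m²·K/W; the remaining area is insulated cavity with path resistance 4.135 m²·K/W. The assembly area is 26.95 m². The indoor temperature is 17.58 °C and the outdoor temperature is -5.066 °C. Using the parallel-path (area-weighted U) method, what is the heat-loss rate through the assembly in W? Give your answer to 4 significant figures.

U_eff = 0.81/4.135 + 0.19/1.153 = 0.19589 + 0.16479 = 0.36068
R_eff = 1/U_eff = 2.7726 m²·K/W
Q = 26.95 × (17.58 − (-5.066)) / 2.7726 = 220.12 W

220.1 W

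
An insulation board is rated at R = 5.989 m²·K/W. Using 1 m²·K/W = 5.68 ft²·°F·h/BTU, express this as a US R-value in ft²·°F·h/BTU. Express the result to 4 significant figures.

R_US = 5.989 × 5.68 = 34.018

34.02 ft²·°F·h/BTU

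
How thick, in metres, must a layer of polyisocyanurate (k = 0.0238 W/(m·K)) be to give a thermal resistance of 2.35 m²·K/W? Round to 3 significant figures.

L = R·k = 2.35 × 0.0238 = 0.05593 m

0.0559 m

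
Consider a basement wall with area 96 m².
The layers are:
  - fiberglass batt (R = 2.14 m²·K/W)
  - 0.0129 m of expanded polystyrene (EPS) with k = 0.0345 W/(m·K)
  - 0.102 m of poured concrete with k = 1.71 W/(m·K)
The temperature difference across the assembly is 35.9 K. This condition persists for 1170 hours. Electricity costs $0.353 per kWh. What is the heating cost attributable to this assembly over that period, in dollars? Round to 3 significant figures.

553 dollars

0.0129/0.0345 = 0.3739
0.102/1.71 = 0.05965
R_total = 2.14 + 0.3739 + 0.05965 = 2.574 m²·K/W
Q = 96 × 35.9 / 2.574 = 1339 W
E = 1339 W × 1170 h / 1000 = 1567 kWh
Cost = 1567 × 0.353 = $553.1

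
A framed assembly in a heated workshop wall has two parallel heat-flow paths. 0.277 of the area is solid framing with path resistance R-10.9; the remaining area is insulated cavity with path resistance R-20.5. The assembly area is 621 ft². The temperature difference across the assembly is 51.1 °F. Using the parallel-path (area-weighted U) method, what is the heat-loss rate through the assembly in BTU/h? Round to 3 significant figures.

U_eff = 0.723/20.5 + 0.277/10.9 = 0.03527 + 0.02541 = 0.06068
R_eff = 1/U_eff = 16.48 ft²·°F·h/BTU
Q = 621 × 51.1 / 16.48 = 1926 BTU/h

1930 BTU/h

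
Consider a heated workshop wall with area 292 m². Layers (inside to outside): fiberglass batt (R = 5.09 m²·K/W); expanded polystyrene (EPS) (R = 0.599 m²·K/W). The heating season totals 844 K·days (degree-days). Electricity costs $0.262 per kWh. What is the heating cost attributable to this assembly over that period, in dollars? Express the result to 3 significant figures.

R_total = 5.09 + 0.599 = 5.689 m²·K/W
E = A × HDD × 24 / R / 1000 = 292 × 844 × 24 / 5.689 / 1000 = 1040 kWh
Cost = 1040 × 0.262 = $272.4

272 dollars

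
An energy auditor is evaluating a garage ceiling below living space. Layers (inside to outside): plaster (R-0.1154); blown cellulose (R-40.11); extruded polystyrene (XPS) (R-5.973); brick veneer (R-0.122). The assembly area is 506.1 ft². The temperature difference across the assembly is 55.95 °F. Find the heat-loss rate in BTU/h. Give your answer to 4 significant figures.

611.3 BTU/h

R_total = 0.1154 + 40.11 + 5.973 + 0.122 = 46.32 ft²·°F·h/BTU
Q = A·ΔT/R = 506.1 × 55.95 / 46.32 = 611.31 BTU/h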